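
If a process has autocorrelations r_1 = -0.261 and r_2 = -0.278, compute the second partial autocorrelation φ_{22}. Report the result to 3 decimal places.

-0.371

φ_{22} = (r_2 − r_1²) / (1 − r_1²)
r_1² = (-0.261)² = 0.068121
Numerator = -0.278 − 0.0681 = -0.3461; denominator = 1 − 0.0681 = 0.9319
φ_{22} = -0.3461 / 0.9319 = -0.371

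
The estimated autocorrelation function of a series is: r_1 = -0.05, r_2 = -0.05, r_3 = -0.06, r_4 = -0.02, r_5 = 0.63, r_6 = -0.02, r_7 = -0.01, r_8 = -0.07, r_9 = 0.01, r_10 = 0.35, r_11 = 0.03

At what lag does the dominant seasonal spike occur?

The largest autocorrelation is r_5 = 0.63, with a weaker echo at lag 10 (0.35); the remaining lags stay at or below 0.03.
The dominant spike at lag 5 indicates a seasonal period of 5.

5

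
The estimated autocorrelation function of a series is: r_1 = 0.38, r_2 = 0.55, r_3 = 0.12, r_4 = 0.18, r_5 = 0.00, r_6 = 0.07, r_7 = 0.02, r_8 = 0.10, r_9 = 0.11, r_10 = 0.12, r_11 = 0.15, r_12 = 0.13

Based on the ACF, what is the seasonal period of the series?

The largest autocorrelation is r_2 = 0.55; the remaining lags stay at or below 0.38.
The dominant spike at lag 2 indicates a seasonal period of 2.

2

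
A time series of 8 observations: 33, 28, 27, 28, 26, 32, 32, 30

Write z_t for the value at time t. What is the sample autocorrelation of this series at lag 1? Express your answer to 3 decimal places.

0.130

Mean z̄ = (33 + 28 + 27 + 28 + 26 + 32 + 32 + 30)/8 = 29.5000
Σ(z_t−z̄)(z_{t+1}−z̄) = (-5.2500) + (3.7500) + (3.7500) + (5.2500) + (-8.7500) + (6.2500) + (1.2500) = 6.2500
Denominator Σ(z_t−z̄)² = 48.0000
r_1 = 6.2500 / 48.0000 = 0.130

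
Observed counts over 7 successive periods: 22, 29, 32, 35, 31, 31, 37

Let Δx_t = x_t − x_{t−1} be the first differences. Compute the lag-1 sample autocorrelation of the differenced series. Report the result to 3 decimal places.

First differences Δx: 7, 3, 3, -4, 0, 6
Mean of differences = 2.5000
Numerator Σ(Δx_t−Δx̄)(Δx_{t+1}−Δx̄) = 6.7500
Denominator Σ(Δx_t−Δx̄)² = 81.5000
r_1(Δx) = 6.7500 / 81.5000 = 0.083

0.083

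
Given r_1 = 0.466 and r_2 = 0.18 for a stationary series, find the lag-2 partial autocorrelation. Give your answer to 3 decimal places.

-0.047

φ_{22} = (r_2 − r_1²) / (1 − r_1²)
r_1² = (0.466)² = 0.217156
Numerator = 0.18 − 0.2172 = -0.0372; denominator = 1 − 0.2172 = 0.7828
φ_{22} = -0.0372 / 0.7828 = -0.047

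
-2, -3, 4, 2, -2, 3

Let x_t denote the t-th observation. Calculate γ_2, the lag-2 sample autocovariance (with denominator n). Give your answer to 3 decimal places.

-3.037

Mean x̄ = (-2 − 3 + 4 + 2 − 2 + 3)/6 = 0.3333
Deviations: -2.3333, -3.3333, 3.6667, 1.6667, -2.3333, 2.6667
Σ_{t=1}^{4}(x_t−x̄)(x_{t+2}−x̄) = -18.2222
γ_2 = -18.2222 / 6 = -3.037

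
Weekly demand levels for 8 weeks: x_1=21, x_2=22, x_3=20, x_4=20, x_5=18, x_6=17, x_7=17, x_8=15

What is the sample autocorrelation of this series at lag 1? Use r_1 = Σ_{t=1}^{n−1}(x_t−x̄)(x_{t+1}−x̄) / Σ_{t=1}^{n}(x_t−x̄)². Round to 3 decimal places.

0.581

Mean x̄ = (21 + 22 + 20 + 20 + 18 + 17 + 17 + 15)/8 = 18.7500
Deviations from mean: 2.2500, 3.2500, 1.2500, 1.2500, -0.7500, -1.7500, -1.7500, -3.7500
Σ(x_t−x̄)(x_{t+1}−x̄) = (7.3125) + (4.0625) + (1.5625) + (-0.9375) + (1.3125) + (3.0625) + (6.5625) = 22.9375
Denominator Σ(x_t−x̄)² = 39.5000
r_1 = 22.9375 / 39.5000 = 0.581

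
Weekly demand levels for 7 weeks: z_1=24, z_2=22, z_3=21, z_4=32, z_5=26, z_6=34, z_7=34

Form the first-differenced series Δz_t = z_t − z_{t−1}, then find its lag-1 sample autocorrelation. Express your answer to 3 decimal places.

First differences Δz: -2, -1, 11, -6, 8, 0
Mean of differences = 1.6667
Numerator Σ(Δz_t−Δz̄)(Δz_{t+1}−Δz̄) = -145.7778
Denominator Σ(Δz_t−Δz̄)² = 209.3333
r_1(Δz) = -145.7778 / 209.3333 = -0.696

-0.696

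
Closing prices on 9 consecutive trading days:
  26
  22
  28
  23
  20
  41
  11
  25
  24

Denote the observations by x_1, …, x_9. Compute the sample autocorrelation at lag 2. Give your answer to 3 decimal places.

0.089

Mean x̄ = (26 + 22 + 28 + 23 + 20 + 41 + 11 + 25 + 24)/9 = 24.4444
Σ(x_t−x̄)(x_{t+2}−x̄) = (5.5309) + (3.5309) + (-15.8025) + (-23.9136) + (59.7531) + (9.1975) + (5.9753) = 44.2716
Denominator Σ(x_t−x̄)² = 498.2222
r_2 = 44.2716 / 498.2222 = 0.089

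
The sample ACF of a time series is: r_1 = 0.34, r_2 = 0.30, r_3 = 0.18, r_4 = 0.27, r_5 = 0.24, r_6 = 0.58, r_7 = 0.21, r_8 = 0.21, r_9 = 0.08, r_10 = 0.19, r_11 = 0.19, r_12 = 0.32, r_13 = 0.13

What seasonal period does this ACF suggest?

The largest autocorrelation is r_6 = 0.58; the remaining lags stay at or below 0.34. The elevated value at lag 1 (0.34), dropping to 0.30 at lag 2, reflects decaying short-term dependence rather than seasonality.
The dominant spike at lag 6 indicates a seasonal period of 6.

6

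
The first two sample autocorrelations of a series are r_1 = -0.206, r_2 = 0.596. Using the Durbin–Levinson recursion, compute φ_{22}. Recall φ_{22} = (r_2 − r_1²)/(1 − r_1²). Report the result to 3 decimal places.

0.578

φ_{22} = (r_2 − r_1²) / (1 − r_1²)
r_1² = (-0.206)² = 0.042436
Numerator = 0.596 − 0.0424 = 0.5536; denominator = 1 − 0.0424 = 0.9576
φ_{22} = 0.5536 / 0.9576 = 0.578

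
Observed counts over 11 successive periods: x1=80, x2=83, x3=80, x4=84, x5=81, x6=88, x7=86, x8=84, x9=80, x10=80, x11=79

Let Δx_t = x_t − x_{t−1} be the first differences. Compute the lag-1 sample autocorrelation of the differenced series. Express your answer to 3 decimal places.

-0.482

First differences Δx: 3, -3, 4, -3, 7, -2, -2, -4, 0, -1
Mean of differences = -0.1000
Numerator Σ(Δx_t−Δx̄)(Δx_{t+1}−Δx̄) = -56.3100
Denominator Σ(Δx_t−Δx̄)² = 116.9000
r_1(Δx) = -56.3100 / 116.9000 = -0.482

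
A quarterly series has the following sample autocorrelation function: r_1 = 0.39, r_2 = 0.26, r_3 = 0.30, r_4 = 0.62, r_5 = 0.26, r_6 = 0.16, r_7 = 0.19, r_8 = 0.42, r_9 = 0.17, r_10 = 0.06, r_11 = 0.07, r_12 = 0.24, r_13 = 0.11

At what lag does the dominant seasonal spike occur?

The largest autocorrelation is r_4 = 0.62, with a weaker echo at lag 8 (0.42); the remaining lags stay at or below 0.39. The elevated value at lag 1 (0.39), dropping to 0.26 at lag 2, reflects decaying short-term dependence rather than seasonality.
The dominant spike at lag 4 indicates a seasonal period of 4.

4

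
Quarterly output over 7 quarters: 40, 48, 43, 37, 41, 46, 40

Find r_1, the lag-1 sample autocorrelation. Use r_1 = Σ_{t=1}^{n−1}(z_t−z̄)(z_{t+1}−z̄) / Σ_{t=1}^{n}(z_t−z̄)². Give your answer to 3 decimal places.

-0.216

Mean z̄ = (40 + 48 + 43 + 37 + 41 + 46 + 40)/7 = 42.1429
Deviations from mean: -2.1429, 5.8571, 0.8571, -5.1429, -1.1429, 3.8571, -2.1429
Σ(z_t−z̄)(z_{t+1}−z̄) = (-12.5510) + (5.0204) + (-4.4082) + (5.8776) + (-4.4082) + (-8.2653) = -18.7347
Denominator Σ(z_t−z̄)² = 86.8571
r_1 = -18.7347 / 86.8571 = -0.216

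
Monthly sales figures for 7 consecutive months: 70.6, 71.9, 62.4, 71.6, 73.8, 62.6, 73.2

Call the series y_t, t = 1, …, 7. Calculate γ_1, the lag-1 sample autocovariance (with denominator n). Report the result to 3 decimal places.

Mean ȳ = (70.6 + 71.9 + 62.4 + 71.6 + 73.8 + 62.6 + 73.2)/7 = 69.4429
Deviations: 1.1571, 2.4571, -7.0429, 2.1571, 4.3571, -6.8429, 3.7571
Σ_{t=1}^{6}(y_t−ȳ)(y_{t+1}−ȳ) = -75.7804
γ_1 = -75.7804 / 7 = -10.826

-10.826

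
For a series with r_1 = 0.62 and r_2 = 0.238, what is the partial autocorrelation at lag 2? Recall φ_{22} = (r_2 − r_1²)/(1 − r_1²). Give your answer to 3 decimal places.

φ_{22} = (r_2 − r_1²) / (1 − r_1²)
r_1² = (0.62)² = 0.3844
Numerator = 0.238 − 0.3844 = -0.1464; denominator = 1 − 0.3844 = 0.6156
φ_{22} = -0.1464 / 0.6156 = -0.238

-0.238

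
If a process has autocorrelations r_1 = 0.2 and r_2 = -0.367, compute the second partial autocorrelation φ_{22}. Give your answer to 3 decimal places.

-0.424

φ_{22} = (r_2 − r_1²) / (1 − r_1²)
r_1² = (0.2)² = 0.04
Numerator = -0.367 − 0.0400 = -0.4070; denominator = 1 − 0.0400 = 0.9600
φ_{22} = -0.4070 / 0.9600 = -0.424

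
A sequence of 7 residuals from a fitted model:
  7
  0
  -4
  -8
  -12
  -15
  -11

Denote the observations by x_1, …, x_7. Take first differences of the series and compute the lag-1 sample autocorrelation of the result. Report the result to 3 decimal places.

First differences Δx: -7, -4, -4, -4, -3, 4
Mean of differences = -3.0000
Numerator Σ(Δx_t−Δx̄)(Δx_{t+1}−Δx̄) = 6.0000
Denominator Σ(Δx_t−Δx̄)² = 68.0000
r_1(Δx) = 6.0000 / 68.0000 = 0.088

0.088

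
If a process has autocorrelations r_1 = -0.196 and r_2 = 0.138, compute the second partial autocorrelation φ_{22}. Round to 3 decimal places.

0.104

φ_{22} = (r_2 − r_1²) / (1 − r_1²)
r_1² = (-0.196)² = 0.038416
Numerator = 0.138 − 0.0384 = 0.0996; denominator = 1 − 0.0384 = 0.9616
φ_{22} = 0.0996 / 0.9616 = 0.104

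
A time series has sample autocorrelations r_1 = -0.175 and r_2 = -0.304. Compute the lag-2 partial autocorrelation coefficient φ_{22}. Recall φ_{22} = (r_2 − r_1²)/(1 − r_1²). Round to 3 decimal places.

-0.345

φ_{22} = (r_2 − r_1²) / (1 − r_1²)
r_1² = (-0.175)² = 0.030625
Numerator = -0.304 − 0.0306 = -0.3346; denominator = 1 − 0.0306 = 0.9694
φ_{22} = -0.3346 / 0.9694 = -0.345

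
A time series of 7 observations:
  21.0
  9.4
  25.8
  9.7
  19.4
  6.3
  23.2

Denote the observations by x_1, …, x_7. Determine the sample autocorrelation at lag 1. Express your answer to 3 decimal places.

-0.777

Mean x̄ = (21.0 + 9.4 + 25.8 + 9.7 + 19.4 + 6.3 + 23.2)/7 = 16.4000
Deviations from mean: 4.6000, -7.0000, 9.4000, -6.7000, 3.0000, -10.1000, 6.8000
Σ(x_t−x̄)(x_{t+1}−x̄) = (-32.2000) + (-65.8000) + (-62.9800) + (-20.1000) + (-30.3000) + (-68.6800) = -280.0600
Denominator Σ(x_t−x̄)² = 360.6600
r_1 = -280.0600 / 360.6600 = -0.777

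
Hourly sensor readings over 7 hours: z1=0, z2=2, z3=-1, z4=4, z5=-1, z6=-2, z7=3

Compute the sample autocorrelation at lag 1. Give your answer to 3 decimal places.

-0.507

Mean z̄ = (0 + 2 − 1 + 4 − 1 − 2 + 3)/7 = 0.7143
Deviations from mean: -0.7143, 1.2857, -1.7143, 3.2857, -1.7143, -2.7143, 2.2857
Σ(z_t−z̄)(z_{t+1}−z̄) = (-0.9184) + (-2.2041) + (-5.6327) + (-5.6327) + (4.6531) + (-6.2041) = -15.9388
Denominator Σ(z_t−z̄)² = 31.4286
r_1 = -15.9388 / 31.4286 = -0.507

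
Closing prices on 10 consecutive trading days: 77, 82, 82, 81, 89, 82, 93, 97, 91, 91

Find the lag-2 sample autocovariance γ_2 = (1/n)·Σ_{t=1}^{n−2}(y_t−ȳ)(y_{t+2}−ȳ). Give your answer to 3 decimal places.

Mean ȳ = (77 + 82 + 82 + 81 + 89 + 82 + 93 + 97 + 91 + 91)/10 = 86.5000
Σ_{t=1}^{8}(y_t−ȳ)(y_{t+2}−ȳ) = 126.5000
γ_2 = 126.5000 / 10 = 12.650

12.650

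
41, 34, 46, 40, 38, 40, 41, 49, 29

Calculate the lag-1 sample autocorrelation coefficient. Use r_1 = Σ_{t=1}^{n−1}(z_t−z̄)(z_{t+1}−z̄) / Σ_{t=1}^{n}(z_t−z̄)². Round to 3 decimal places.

Mean z̄ = (41 + 34 + 46 + 40 + 38 + 40 + 41 + 49 + 29)/9 = 39.7778
Numerator Σ_{t=1}^{8}(z_t−z̄)(z_{t+1}−z̄) = -130.2716
Denominator Σ(z_t−z̄)² = 279.5556
r_1 = -130.2716 / 279.5556 = -0.466

-0.466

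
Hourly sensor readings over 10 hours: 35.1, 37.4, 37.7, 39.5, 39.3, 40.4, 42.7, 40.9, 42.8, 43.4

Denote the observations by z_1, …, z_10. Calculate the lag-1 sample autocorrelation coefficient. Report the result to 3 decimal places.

0.552

Mean z̄ = (35.1 + 37.4 + 37.7 + 39.5 + 39.3 + 40.4 + 42.7 + 40.9 + 42.8 + 43.4)/10 = 39.9200
Numerator Σ_{t=1}^{9}(z_t−z̄)(z_{t+1}−z̄) = 35.5396
Denominator Σ(z_t−z̄)² = 64.3960
r_1 = 35.5396 / 64.3960 = 0.552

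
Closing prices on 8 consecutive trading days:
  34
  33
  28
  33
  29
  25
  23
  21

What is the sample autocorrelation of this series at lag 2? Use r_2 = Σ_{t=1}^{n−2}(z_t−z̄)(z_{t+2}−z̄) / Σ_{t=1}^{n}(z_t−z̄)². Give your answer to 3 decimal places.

0.148

Mean z̄ = (34 + 33 + 28 + 33 + 29 + 25 + 23 + 21)/8 = 28.2500
Deviations from mean: 5.7500, 4.7500, -0.2500, 4.7500, 0.7500, -3.2500, -5.2500, -7.2500
Σ(z_t−z̄)(z_{t+2}−z̄) = (-1.4375) + (22.5625) + (-0.1875) + (-15.4375) + (-3.9375) + (23.5625) = 25.1250
Denominator Σ(z_t−z̄)² = 169.5000
r_2 = 25.1250 / 169.5000 = 0.148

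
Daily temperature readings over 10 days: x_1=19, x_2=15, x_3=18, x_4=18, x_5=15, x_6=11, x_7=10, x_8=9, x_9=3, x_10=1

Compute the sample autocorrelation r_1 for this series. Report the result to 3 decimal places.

0.632

Mean x̄ = (19 + 15 + 18 + 18 + 15 + 11 + 10 + 9 + 3 + 1)/10 = 11.9000
Numerator Σ_{t=1}^{9}(x_t−x̄)(x_{t+1}−x̄) = 224.2900
Denominator Σ(x_t−x̄)² = 354.9000
r_1 = 224.2900 / 354.9000 = 0.632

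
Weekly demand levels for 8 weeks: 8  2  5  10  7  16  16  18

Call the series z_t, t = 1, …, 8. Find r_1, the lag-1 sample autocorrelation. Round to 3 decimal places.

Mean z̄ = (8 + 2 + 5 + 10 + 7 + 16 + 16 + 18)/8 = 10.2500
Deviations from mean: -2.2500, -8.2500, -5.2500, -0.2500, -3.2500, 5.7500, 5.7500, 7.7500
Numerator Σ_{t=1}^{7}(z_t−z̄)(z_{t+1}−z̄) = 122.9375
Denominator Σ(z_t−z̄)² = 237.5000
r_1 = 122.9375 / 237.5000 = 0.518

0.518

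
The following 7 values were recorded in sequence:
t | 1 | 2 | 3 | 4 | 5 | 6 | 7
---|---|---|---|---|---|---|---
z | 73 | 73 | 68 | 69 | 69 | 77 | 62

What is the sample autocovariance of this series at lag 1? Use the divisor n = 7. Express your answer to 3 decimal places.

Mean z̄ = (73 + 73 + 68 + 69 + 69 + 77 + 62)/7 = 70.1429
Deviations: 2.8571, 2.8571, -2.1429, -1.1429, -1.1429, 6.8571, -8.1429
Σ_{t=1}^{6}(z_t−z̄)(z_{t+1}−z̄) = -57.8776
γ_1 = -57.8776 / 7 = -8.268

-8.268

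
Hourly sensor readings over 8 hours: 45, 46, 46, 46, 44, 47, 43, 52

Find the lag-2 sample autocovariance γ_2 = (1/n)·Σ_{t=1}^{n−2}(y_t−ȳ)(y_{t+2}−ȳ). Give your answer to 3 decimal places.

Mean ȳ = (45 + 46 + 46 + 46 + 44 + 47 + 43 + 52)/8 = 46.1250
Σ_{t=1}^{6}(y_t−ȳ)(y_{t+2}−ȳ) = 12.0938
γ_2 = 12.0938 / 8 = 1.512

1.512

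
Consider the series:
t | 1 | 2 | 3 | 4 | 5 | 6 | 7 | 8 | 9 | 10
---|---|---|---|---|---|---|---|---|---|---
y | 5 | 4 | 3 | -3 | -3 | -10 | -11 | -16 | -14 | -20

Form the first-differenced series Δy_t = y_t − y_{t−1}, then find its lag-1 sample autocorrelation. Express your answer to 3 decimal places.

-0.727

First differences Δy: -1, -1, -6, 0, -7, -1, -5, 2, -6
Mean of differences = -2.7778
Numerator Σ(Δy_t−Δȳ)(Δy_{t+1}−Δȳ) = -60.7160
Denominator Σ(Δy_t−Δȳ)² = 83.5556
r_1(Δy) = -60.7160 / 83.5556 = -0.727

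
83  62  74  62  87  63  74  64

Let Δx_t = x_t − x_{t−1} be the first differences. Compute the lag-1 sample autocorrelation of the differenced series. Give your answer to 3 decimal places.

-0.783

First differences Δx: -21, 12, -12, 25, -24, 11, -10
Mean of differences = -2.7143
Numerator Σ(Δx_t−Δx̄)(Δx_{t+1}−Δx̄) = -1644.7959
Denominator Σ(Δx_t−Δx̄)² = 2099.4286
r_1(Δx) = -1644.7959 / 2099.4286 = -0.783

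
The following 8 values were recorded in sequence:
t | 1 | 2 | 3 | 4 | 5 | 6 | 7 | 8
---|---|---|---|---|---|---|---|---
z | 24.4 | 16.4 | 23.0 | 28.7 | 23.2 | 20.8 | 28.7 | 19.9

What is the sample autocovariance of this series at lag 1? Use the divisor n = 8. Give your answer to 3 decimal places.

-4.894

Mean z̄ = (24.4 + 16.4 + 23.0 + 28.7 + 23.2 + 20.8 + 28.7 + 19.9)/8 = 23.1375
Σ_{t=1}^{7}(z_t−z̄)(z_{t+1}−z̄) = -39.1539
γ_1 = -39.1539 / 8 = -4.894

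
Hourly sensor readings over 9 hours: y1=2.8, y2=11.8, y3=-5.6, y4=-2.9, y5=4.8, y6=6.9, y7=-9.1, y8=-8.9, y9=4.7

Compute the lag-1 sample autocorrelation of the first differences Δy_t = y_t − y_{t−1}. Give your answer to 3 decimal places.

First differences Δy: 9.0, -17.4, 2.7, 7.7, 2.1, -16.0, 0.2, 13.6
Mean of differences = 0.2375
Numerator Σ(Δy_t−Δȳ)(Δy_{t+1}−Δȳ) = -195.8402
Denominator Σ(Δy_t−Δȳ)² = 895.2988
r_1(Δy) = -195.8402 / 895.2988 = -0.219

-0.219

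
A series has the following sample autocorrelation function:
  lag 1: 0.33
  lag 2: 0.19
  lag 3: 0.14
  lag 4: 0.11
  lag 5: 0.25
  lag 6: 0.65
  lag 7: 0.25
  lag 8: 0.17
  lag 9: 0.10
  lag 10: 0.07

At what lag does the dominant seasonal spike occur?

6

The largest autocorrelation is r_6 = 0.65; the remaining lags stay at or below 0.33. The elevated value at lag 1 (0.33), dropping to 0.19 at lag 2, reflects decaying short-term dependence rather than seasonality.
The dominant spike at lag 6 indicates a seasonal period of 6.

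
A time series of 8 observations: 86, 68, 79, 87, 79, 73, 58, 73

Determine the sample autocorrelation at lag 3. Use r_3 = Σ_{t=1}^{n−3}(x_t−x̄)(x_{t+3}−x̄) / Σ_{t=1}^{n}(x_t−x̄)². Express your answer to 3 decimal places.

Mean x̄ = (86 + 68 + 79 + 87 + 79 + 73 + 58 + 73)/8 = 75.3750
Deviations from mean: 10.6250, -7.3750, 3.6250, 11.6250, 3.6250, -2.3750, -17.3750, -2.3750
Numerator Σ_{t=1}^{5}(x_t−x̄)(x_{t+3}−x̄) = -122.4219
Denominator Σ(x_t−x̄)² = 641.8750
r_3 = -122.4219 / 641.8750 = -0.191

-0.191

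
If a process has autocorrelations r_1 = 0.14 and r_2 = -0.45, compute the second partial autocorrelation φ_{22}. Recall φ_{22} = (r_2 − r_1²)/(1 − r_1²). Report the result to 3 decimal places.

φ_{22} = (r_2 − r_1²) / (1 − r_1²)
r_1² = (0.14)² = 0.0196
Numerator = -0.45 − 0.0196 = -0.4696; denominator = 1 − 0.0196 = 0.9804
φ_{22} = -0.4696 / 0.9804 = -0.479

-0.479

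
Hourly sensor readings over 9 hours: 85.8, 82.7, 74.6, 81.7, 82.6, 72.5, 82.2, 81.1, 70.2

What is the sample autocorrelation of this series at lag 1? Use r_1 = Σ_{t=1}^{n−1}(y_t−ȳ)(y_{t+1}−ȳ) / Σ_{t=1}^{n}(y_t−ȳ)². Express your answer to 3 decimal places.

-0.216

Mean ȳ = (85.8 + 82.7 + 74.6 + 81.7 + 82.6 + 72.5 + 82.2 + 81.1 + 70.2)/9 = 79.2667
Numerator Σ_{t=1}^{8}(y_t−ȳ)(y_{t+1}−ȳ) = -50.4844
Denominator Σ(y_t−ȳ)² = 233.2400
r_1 = -50.4844 / 233.2400 = -0.216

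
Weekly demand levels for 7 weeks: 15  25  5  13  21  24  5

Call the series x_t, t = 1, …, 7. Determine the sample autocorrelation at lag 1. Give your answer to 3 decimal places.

Mean x̄ = (15 + 25 + 5 + 13 + 21 + 24 + 5)/7 = 15.4286
Σ(x_t−x̄)(x_{t+1}−x̄) = (-4.1020) + (-99.8163) + (25.3265) + (-13.5306) + (47.7551) + (-89.3878) = -133.7551
Denominator Σ(x_t−x̄)² = 419.7143
r_1 = -133.7551 / 419.7143 = -0.319

-0.319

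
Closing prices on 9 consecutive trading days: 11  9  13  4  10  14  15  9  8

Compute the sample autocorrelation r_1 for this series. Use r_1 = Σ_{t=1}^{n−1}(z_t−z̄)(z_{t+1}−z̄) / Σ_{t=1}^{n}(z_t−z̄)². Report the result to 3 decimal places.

Mean z̄ = (11 + 9 + 13 + 4 + 10 + 14 + 15 + 9 + 8)/9 = 10.3333
Numerator Σ_{t=1}^{8}(z_t−z̄)(z_{t+1}−z̄) = -6.4444
Denominator Σ(z_t−z̄)² = 92.0000
r_1 = -6.4444 / 92.0000 = -0.070

-0.070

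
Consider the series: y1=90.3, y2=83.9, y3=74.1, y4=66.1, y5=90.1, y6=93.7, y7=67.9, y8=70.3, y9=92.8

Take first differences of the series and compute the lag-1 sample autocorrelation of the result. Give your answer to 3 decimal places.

-0.031

First differences Δy: -6.4, -9.8, -8.0, 24.0, 3.6, -25.8, 2.4, 22.5
Mean of differences = 0.3125
Numerator Σ(Δy_t−Δȳ)(Δy_{t+1}−Δȳ) = -61.1277
Denominator Σ(Δy_t−Δȳ)² = 1966.8288
r_1(Δy) = -61.1277 / 1966.8288 = -0.031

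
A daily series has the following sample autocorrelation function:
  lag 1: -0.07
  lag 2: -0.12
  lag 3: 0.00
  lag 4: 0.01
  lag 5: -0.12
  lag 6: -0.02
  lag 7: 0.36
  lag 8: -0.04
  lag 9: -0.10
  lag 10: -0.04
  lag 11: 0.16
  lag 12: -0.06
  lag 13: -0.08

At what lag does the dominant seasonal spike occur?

7

The largest autocorrelation is r_7 = 0.36; the remaining lags stay at or below 0.16.
The dominant spike at lag 7 indicates a seasonal period of 7.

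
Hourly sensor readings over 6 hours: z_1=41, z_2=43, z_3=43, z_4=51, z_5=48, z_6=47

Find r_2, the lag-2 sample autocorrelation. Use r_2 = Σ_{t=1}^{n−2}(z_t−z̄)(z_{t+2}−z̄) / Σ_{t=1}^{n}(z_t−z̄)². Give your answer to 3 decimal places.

Mean z̄ = (41 + 43 + 43 + 51 + 48 + 47)/6 = 45.5000
Σ(z_t−z̄)(z_{t+2}−z̄) = (11.2500) + (-13.7500) + (-6.2500) + (8.2500) = -0.5000
Denominator Σ(z_t−z̄)² = 71.5000
r_2 = -0.5000 / 71.5000 = -0.007

-0.007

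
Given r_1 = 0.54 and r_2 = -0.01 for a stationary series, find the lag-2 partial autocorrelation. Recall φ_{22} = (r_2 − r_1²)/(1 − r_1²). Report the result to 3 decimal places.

-0.426

φ_{22} = (r_2 − r_1²) / (1 − r_1²)
r_1² = (0.54)² = 0.2916
Numerator = -0.01 − 0.2916 = -0.3016; denominator = 1 − 0.2916 = 0.7084
φ_{22} = -0.3016 / 0.7084 = -0.426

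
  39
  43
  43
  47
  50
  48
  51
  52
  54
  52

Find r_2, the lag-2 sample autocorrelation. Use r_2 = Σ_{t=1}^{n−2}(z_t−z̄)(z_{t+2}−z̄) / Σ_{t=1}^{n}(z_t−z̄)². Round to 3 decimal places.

Mean z̄ = (39 + 43 + 43 + 47 + 50 + 48 + 51 + 52 + 54 + 52)/10 = 47.9000
Numerator Σ_{t=1}^{8}(z_t−z̄)(z_{t+2}−z̄) = 80.2800
Denominator Σ(z_t−z̄)² = 212.9000
r_2 = 80.2800 / 212.9000 = 0.377

0.377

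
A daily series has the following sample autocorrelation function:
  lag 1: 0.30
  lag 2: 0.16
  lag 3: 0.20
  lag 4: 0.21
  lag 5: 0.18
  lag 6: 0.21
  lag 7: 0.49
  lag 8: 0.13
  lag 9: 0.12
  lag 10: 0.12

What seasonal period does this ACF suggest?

7

The largest autocorrelation is r_7 = 0.49; the remaining lags stay at or below 0.30. The elevated value at lag 1 (0.30), dropping to 0.16 at lag 2, reflects decaying short-term dependence rather than seasonality.
The dominant spike at lag 7 indicates a seasonal period of 7.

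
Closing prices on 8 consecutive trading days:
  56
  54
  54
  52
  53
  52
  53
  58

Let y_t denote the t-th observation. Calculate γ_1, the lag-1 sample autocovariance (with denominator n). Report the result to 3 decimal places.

Mean ȳ = (56 + 54 + 54 + 52 + 53 + 52 + 53 + 58)/8 = 54.0000
Deviations: 2.0000, 0.0000, 0.0000, -2.0000, -1.0000, -2.0000, -1.0000, 4.0000
Σ_{t=1}^{7}(y_t−ȳ)(y_{t+1}−ȳ) = 2.0000
γ_1 = 2.0000 / 8 = 0.250

0.250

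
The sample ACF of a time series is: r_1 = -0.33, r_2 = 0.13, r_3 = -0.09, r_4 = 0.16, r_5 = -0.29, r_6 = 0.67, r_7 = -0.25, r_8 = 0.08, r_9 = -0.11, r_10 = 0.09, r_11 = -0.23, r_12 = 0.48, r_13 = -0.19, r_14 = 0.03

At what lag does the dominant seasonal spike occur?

6

The largest autocorrelation is r_6 = 0.67, with a weaker echo at lag 12 (0.48); the remaining lags stay at or below 0.16.
The dominant spike at lag 6 indicates a seasonal period of 6.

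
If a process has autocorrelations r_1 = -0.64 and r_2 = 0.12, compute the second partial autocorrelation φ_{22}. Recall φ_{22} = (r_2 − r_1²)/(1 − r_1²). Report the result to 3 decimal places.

-0.491

φ_{22} = (r_2 − r_1²) / (1 − r_1²)
r_1² = (-0.64)² = 0.4096
Numerator = 0.12 − 0.4096 = -0.2896; denominator = 1 − 0.4096 = 0.5904
φ_{22} = -0.2896 / 0.5904 = -0.491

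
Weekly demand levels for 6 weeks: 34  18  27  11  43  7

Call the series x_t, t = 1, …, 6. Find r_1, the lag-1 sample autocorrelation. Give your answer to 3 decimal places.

Mean x̄ = (34 + 18 + 27 + 11 + 43 + 7)/6 = 23.3333
Numerator Σ_{t=1}^{5}(x_t−x̄)(x_{t+1}−x̄) = -685.4444
Denominator Σ(x_t−x̄)² = 961.3333
r_1 = -685.4444 / 961.3333 = -0.713

-0.713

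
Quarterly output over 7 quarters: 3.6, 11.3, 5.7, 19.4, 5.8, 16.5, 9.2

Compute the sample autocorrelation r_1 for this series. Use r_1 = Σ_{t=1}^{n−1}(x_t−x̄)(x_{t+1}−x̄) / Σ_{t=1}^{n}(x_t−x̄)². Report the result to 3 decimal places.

Mean x̄ = (3.6 + 11.3 + 5.7 + 19.4 + 5.8 + 16.5 + 9.2)/7 = 10.2143
Deviations from mean: -6.6143, 1.0857, -4.5143, 9.1857, -4.4143, 6.2857, -1.0143
Σ(x_t−x̄)(x_{t+1}−x̄) = (-7.1812) + (-4.9012) + (-41.4669) + (-40.5484) + (-27.7469) + (-6.3755) = -128.2202
Denominator Σ(x_t−x̄)² = 209.7086
r_1 = -128.2202 / 209.7086 = -0.611

-0.611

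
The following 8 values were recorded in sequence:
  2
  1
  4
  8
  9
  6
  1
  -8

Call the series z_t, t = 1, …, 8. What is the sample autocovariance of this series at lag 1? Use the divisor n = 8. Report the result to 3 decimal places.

8.795

Mean z̄ = (2 + 1 + 4 + 8 + 9 + 6 + 1 − 8)/8 = 2.8750
Deviations: -0.8750, -1.8750, 1.1250, 5.1250, 6.1250, 3.1250, -1.8750, -10.8750
Σ_{t=1}^{7}(z_t−z̄)(z_{t+1}−z̄) = 70.3594
γ_1 = 70.3594 / 8 = 8.795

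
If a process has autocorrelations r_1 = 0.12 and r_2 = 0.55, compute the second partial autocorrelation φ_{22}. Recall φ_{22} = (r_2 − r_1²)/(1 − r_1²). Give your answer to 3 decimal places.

0.543

φ_{22} = (r_2 − r_1²) / (1 − r_1²)
r_1² = (0.12)² = 0.0144
Numerator = 0.55 − 0.0144 = 0.5356; denominator = 1 − 0.0144 = 0.9856
φ_{22} = 0.5356 / 0.9856 = 0.543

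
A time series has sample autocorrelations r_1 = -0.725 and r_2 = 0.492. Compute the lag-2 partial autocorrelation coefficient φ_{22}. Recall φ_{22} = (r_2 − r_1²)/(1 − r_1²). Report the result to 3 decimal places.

φ_{22} = (r_2 − r_1²) / (1 − r_1²)
r_1² = (-0.725)² = 0.525625
Numerator = 0.492 − 0.5256 = -0.0336; denominator = 1 − 0.5256 = 0.4744
φ_{22} = -0.0336 / 0.4744 = -0.071

-0.071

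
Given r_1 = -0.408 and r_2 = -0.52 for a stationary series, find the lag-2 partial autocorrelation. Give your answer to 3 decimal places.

φ_{22} = (r_2 − r_1²) / (1 − r_1²)
r_1² = (-0.408)² = 0.166464
Numerator = -0.52 − 0.1665 = -0.6865; denominator = 1 − 0.1665 = 0.8335
φ_{22} = -0.6865 / 0.8335 = -0.824

-0.824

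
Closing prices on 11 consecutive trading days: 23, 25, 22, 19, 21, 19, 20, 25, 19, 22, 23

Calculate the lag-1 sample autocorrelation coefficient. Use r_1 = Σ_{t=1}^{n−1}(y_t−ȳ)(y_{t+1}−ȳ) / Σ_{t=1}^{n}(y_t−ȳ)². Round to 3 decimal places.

Mean ȳ = (23 + 25 + 22 + 19 + 21 + 19 + 20 + 25 + 19 + 22 + 23)/11 = 21.6364
Numerator Σ_{t=1}^{10}(y_t−ȳ)(y_{t+1}−ȳ) = -2.3140
Denominator Σ(y_t−ȳ)² = 50.5455
r_1 = -2.3140 / 50.5455 = -0.046

-0.046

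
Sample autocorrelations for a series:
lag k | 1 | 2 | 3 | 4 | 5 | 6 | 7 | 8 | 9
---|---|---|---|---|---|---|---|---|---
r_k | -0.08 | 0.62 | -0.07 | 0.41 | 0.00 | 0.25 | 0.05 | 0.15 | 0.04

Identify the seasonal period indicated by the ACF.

The largest autocorrelation is r_2 = 0.62, with weaker echoes at lags 4 (0.41), 6 (0.25) and 8 (0.15); the remaining lags stay at or below 0.05.
The dominant spike at lag 2 indicates a seasonal period of 2.

2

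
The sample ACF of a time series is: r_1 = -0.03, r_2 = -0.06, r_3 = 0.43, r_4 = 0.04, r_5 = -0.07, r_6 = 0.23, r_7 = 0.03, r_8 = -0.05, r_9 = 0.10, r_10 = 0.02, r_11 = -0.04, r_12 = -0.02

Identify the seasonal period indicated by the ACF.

The largest autocorrelation is r_3 = 0.43, with a weaker echo at lag 6 (0.23); the remaining lags stay at or below 0.10.
The dominant spike at lag 3 indicates a seasonal period of 3.

3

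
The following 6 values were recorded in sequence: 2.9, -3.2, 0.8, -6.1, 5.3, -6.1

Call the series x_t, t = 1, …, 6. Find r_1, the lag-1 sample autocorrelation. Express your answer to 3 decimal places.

-0.747

Mean x̄ = (2.9 − 3.2 + 0.8 − 6.1 + 5.3 − 6.1)/6 = -1.0667
Σ(x_t−x̄)(x_{t+1}−x̄) = (-8.4622) + (-3.9822) + (-9.3956) + (-32.0456) + (-32.0456) = -85.9311
Denominator Σ(x_t−x̄)² = 114.9733
r_1 = -85.9311 / 114.9733 = -0.747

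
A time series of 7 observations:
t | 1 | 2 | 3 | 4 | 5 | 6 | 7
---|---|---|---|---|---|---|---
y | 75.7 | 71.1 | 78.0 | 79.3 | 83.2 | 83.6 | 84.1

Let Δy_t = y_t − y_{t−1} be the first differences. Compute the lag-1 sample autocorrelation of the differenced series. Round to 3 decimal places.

First differences Δy: -4.6, 6.9, 1.3, 3.9, 0.4, 0.5
Mean of differences = 1.4000
Numerator Σ(Δy_t−Δȳ)(Δy_{t+1}−Δȳ) = -35.4000
Denominator Σ(Δy_t−Δȳ)² = 74.3200
r_1(Δy) = -35.4000 / 74.3200 = -0.476

-0.476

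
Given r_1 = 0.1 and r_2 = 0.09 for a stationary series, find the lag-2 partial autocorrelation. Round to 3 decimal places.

0.081

φ_{22} = (r_2 − r_1²) / (1 − r_1²)
r_1² = (0.1)² = 0.01
Numerator = 0.09 − 0.0100 = 0.0800; denominator = 1 − 0.0100 = 0.9900
φ_{22} = 0.0800 / 0.9900 = 0.081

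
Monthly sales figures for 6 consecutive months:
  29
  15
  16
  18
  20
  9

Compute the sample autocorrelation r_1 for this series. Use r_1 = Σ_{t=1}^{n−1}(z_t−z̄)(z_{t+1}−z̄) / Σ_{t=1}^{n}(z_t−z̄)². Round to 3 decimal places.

-0.208

Mean z̄ = (29 + 15 + 16 + 18 + 20 + 9)/6 = 17.8333
Deviations from mean: 11.1667, -2.8333, -1.8333, 0.1667, 2.1667, -8.8333
Σ(z_t−z̄)(z_{t+1}−z̄) = (-31.6389) + (5.1944) + (-0.3056) + (0.3611) + (-19.1389) = -45.5278
Denominator Σ(z_t−z̄)² = 218.8333
r_1 = -45.5278 / 218.8333 = -0.208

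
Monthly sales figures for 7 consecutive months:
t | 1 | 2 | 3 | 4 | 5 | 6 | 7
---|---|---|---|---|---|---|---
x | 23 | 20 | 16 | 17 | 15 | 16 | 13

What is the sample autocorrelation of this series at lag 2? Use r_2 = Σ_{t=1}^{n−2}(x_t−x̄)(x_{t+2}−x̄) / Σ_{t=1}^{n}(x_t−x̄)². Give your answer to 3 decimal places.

0.066

Mean x̄ = (23 + 20 + 16 + 17 + 15 + 16 + 13)/7 = 17.1429
Σ(x_t−x̄)(x_{t+2}−x̄) = (-6.6939) + (-0.4082) + (2.4490) + (0.1633) + (8.8776) = 4.3878
Denominator Σ(x_t−x̄)² = 66.8571
r_2 = 4.3878 / 66.8571 = 0.066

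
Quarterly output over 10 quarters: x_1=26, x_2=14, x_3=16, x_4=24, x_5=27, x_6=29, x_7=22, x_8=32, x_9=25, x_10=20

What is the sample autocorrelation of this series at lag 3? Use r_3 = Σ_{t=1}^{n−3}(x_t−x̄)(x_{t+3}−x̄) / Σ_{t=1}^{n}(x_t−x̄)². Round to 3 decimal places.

Mean x̄ = (26 + 14 + 16 + 24 + 27 + 29 + 22 + 32 + 25 + 20)/10 = 23.5000
Σ(x_t−x̄)(x_{t+3}−x̄) = (1.2500) + (-33.2500) + (-41.2500) + (-0.7500) + (29.7500) + (8.2500) + (5.2500) = -30.7500
Denominator Σ(x_t−x̄)² = 284.5000
r_3 = -30.7500 / 284.5000 = -0.108

-0.108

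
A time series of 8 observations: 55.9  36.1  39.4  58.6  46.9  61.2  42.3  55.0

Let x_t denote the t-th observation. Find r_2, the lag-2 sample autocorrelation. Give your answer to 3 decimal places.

Mean x̄ = (55.9 + 36.1 + 39.4 + 58.6 + 46.9 + 61.2 + 42.3 + 55.0)/8 = 49.4250
Deviations from mean: 6.4750, -13.3250, -10.0250, 9.1750, -2.5250, 11.7750, -7.1250, 5.5750
Σ(x_t−x̄)(x_{t+2}−x̄) = (-64.9119) + (-122.2569) + (25.3131) + (108.0356) + (17.9906) + (65.6456) = 29.8163
Denominator Σ(x_t−x̄)² = 631.0350
r_2 = 29.8163 / 631.0350 = 0.047

0.047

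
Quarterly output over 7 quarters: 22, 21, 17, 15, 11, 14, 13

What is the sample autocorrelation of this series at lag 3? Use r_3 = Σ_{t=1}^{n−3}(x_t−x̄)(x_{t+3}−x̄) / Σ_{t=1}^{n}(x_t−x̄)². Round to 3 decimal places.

Mean x̄ = (22 + 21 + 17 + 15 + 11 + 14 + 13)/7 = 16.1429
Deviations from mean: 5.8571, 4.8571, 0.8571, -1.1429, -5.1429, -2.1429, -3.1429
Σ(x_t−x̄)(x_{t+3}−x̄) = (-6.6939) + (-24.9796) + (-1.8367) + (3.5918) = -29.9184
Denominator Σ(x_t−x̄)² = 100.8571
r_3 = -29.9184 / 100.8571 = -0.297

-0.297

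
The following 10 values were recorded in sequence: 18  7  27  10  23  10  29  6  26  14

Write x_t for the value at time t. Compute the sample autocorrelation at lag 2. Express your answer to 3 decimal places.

Mean x̄ = (18 + 7 + 27 + 10 + 23 + 10 + 29 + 6 + 26 + 14)/10 = 17.0000
Numerator Σ_{t=1}^{8}(x_t−x̄)(x_{t+2}−x̄) = 479.0000
Denominator Σ(x_t−x̄)² = 690.0000
r_2 = 479.0000 / 690.0000 = 0.694

0.694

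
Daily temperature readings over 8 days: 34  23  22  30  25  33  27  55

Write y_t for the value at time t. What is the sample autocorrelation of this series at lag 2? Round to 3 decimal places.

0.136

Mean ȳ = (34 + 23 + 22 + 30 + 25 + 33 + 27 + 55)/8 = 31.1250
Deviations from mean: 2.8750, -8.1250, -9.1250, -1.1250, -6.1250, 1.8750, -4.1250, 23.8750
Numerator Σ_{t=1}^{6}(y_t−ȳ)(y_{t+2}−ȳ) = 106.7188
Denominator Σ(y_t−ȳ)² = 786.8750
r_2 = 106.7188 / 786.8750 = 0.136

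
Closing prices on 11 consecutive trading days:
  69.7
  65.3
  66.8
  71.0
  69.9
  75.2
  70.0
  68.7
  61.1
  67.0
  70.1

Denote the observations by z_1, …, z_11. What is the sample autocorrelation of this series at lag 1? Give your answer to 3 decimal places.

Mean z̄ = (69.7 + 65.3 + 66.8 + 71.0 + 69.9 + 75.2 + 70.0 + 68.7 + 61.1 + 67.0 + 70.1)/11 = 68.6182
Numerator Σ_{t=1}^{10}(z_t−z̄)(z_{t+1}−z̄) = 27.9633
Denominator Σ(z_t−z̄)² = 129.3764
r_1 = 27.9633 / 129.3764 = 0.216

0.216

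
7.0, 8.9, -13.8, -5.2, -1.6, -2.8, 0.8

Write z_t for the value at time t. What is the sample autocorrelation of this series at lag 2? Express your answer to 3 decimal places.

Mean z̄ = (7.0 + 8.9 − 13.8 − 5.2 − 1.6 − 2.8 + 0.8)/7 = -0.9571
Deviations from mean: 7.9571, 9.8571, -12.8429, -4.2429, -0.6429, -1.8429, 1.7571
Numerator Σ_{t=1}^{5}(z_t−z̄)(z_{t+2}−z̄) = -129.0694
Denominator Σ(z_t−z̄)² = 350.3171
r_2 = -129.0694 / 350.3171 = -0.368

-0.368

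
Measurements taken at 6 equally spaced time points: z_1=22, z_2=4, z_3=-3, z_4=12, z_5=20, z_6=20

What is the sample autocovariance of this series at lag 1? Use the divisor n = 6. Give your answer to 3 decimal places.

18.542

Mean z̄ = (22 + 4 − 3 + 12 + 20 + 20)/6 = 12.5000
Σ_{t=1}^{5}(z_t−z̄)(z_{t+1}−z̄) = 111.2500
γ_1 = 111.2500 / 6 = 18.542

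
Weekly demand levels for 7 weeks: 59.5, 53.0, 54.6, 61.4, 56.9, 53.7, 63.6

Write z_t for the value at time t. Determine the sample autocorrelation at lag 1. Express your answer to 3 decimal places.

-0.303

Mean z̄ = (59.5 + 53.0 + 54.6 + 61.4 + 56.9 + 53.7 + 63.6)/7 = 57.5286
Deviations from mean: 1.9714, -4.5286, -2.9286, 3.8714, -0.6286, -3.8286, 6.0714
Numerator Σ_{t=1}^{6}(z_t−z̄)(z_{t+1}−z̄) = -30.2751
Denominator Σ(z_t−z̄)² = 99.8743
r_1 = -30.2751 / 99.8743 = -0.303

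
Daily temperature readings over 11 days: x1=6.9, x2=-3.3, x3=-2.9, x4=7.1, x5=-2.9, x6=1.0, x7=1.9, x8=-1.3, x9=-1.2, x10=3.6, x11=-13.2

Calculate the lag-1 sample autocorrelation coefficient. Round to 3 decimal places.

-0.337

Mean x̄ = (6.9 − 3.3 − 2.9 + 7.1 − 2.9 + 1.0 + 1.9 − 1.3 − 1.2 + 3.6 − 13.2)/11 = -0.3909
Numerator Σ_{t=1}^{10}(x_t−x̄)(x_{t+1}−x̄) = -107.5010
Denominator Σ(x_t−x̄)² = 318.9891
r_1 = -107.5010 / 318.9891 = -0.337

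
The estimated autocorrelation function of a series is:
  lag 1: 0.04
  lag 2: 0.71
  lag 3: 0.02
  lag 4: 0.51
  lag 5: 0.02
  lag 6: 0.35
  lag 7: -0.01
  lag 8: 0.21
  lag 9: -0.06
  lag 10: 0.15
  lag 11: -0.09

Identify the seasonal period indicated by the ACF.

The largest autocorrelation is r_2 = 0.71, with weaker echoes at lags 4 (0.51), 6 (0.35), 8 (0.21) and 10 (0.15); the remaining lags stay at or below 0.04.
The dominant spike at lag 2 indicates a seasonal period of 2.

2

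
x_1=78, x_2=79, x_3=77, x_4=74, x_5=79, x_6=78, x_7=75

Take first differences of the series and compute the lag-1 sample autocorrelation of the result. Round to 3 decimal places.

First differences Δx: 1, -2, -3, 5, -1, -3
Mean of differences = -0.5000
Numerator Σ(Δx_t−Δx̄)(Δx_{t+1}−Δx̄) = -13.7500
Denominator Σ(Δx_t−Δx̄)² = 47.5000
r_1(Δx) = -13.7500 / 47.5000 = -0.289

-0.289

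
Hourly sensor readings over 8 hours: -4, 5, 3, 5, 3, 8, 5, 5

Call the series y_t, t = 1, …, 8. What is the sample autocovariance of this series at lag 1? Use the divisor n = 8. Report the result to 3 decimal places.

Mean ȳ = (-4 + 5 + 3 + 5 + 3 + 8 + 5 + 5)/8 = 3.7500
Deviations: -7.7500, 1.2500, -0.7500, 1.2500, -0.7500, 4.2500, 1.2500, 1.2500
Σ_{t=1}^{7}(y_t−ȳ)(y_{t+1}−ȳ) = -8.8125
γ_1 = -8.8125 / 8 = -1.102

-1.102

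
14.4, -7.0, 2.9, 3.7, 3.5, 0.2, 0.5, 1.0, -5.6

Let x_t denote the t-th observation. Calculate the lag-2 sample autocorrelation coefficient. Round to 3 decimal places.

Mean x̄ = (14.4 − 7.0 + 2.9 + 3.7 + 3.5 + 0.2 + 0.5 + 1.0 − 5.6)/9 = 1.5111
Σ(x_t−x̄)(x_{t+2}−x̄) = (17.9012) + (-18.6299) + (2.7623) + (-2.8699) + (-2.0110) + (0.6701) + (7.1901) = 5.0131
Denominator Σ(x_t−x̄)² = 302.8089
r_2 = 5.0131 / 302.8089 = 0.017

0.017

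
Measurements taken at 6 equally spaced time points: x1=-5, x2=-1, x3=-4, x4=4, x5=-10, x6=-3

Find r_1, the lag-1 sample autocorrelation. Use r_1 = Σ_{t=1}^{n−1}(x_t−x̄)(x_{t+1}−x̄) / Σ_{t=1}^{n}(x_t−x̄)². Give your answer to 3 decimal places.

Mean x̄ = (-5 − 1 − 4 + 4 − 10 − 3)/6 = -3.1667
Numerator Σ_{t=1}^{5}(x_t−x̄)(x_{t+1}−x̄) = -61.8611
Denominator Σ(x_t−x̄)² = 106.8333
r_1 = -61.8611 / 106.8333 = -0.579

-0.579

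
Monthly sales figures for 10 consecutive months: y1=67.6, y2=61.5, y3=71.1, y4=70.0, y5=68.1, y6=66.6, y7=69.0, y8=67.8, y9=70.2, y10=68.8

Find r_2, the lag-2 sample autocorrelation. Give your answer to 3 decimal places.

-0.227

Mean ȳ = (67.6 + 61.5 + 71.1 + 70.0 + 68.1 + 66.6 + 69.0 + 67.8 + 70.2 + 68.8)/10 = 68.0700
Numerator Σ_{t=1}^{8}(y_t−ȳ)(y_{t+2}−ȳ) = -14.6418
Denominator Σ(y_t−ȳ)² = 64.4610
r_2 = -14.6418 / 64.4610 = -0.227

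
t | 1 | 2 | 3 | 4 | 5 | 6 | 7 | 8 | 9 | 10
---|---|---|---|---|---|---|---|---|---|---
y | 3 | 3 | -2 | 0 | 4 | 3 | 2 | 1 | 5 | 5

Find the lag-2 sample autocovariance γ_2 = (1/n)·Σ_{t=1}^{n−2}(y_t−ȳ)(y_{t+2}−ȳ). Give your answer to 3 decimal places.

-1.872

Mean ȳ = (3 + 3 − 2 + 0 + 4 + 3 + 2 + 1 + 5 + 5)/10 = 2.4000
Σ_{t=1}^{8}(y_t−ȳ)(y_{t+2}−ȳ) = -18.7200
γ_2 = -18.7200 / 10 = -1.872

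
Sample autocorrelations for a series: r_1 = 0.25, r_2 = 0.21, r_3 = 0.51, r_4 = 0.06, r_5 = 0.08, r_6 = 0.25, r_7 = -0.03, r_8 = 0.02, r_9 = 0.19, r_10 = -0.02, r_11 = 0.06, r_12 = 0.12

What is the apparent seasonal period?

The largest autocorrelation is r_3 = 0.51; the remaining lags stay at or below 0.25. The elevated value at lag 1 (0.25), dropping to 0.21 at lag 2, reflects decaying short-term dependence rather than seasonality.
The dominant spike at lag 3 indicates a seasonal period of 3.

3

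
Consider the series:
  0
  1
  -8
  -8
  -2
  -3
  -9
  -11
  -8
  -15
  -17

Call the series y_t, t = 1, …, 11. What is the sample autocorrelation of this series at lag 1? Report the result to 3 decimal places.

Mean ȳ = (0 + 1 − 8 − 8 − 2 − 3 − 9 − 11 − 8 − 15 − 17)/11 = -7.2727
Numerator Σ_{t=1}^{10}(y_t−ȳ)(y_{t+1}−ȳ) = 155.9256
Denominator Σ(y_t−ȳ)² = 340.1818
r_1 = 155.9256 / 340.1818 = 0.458

0.458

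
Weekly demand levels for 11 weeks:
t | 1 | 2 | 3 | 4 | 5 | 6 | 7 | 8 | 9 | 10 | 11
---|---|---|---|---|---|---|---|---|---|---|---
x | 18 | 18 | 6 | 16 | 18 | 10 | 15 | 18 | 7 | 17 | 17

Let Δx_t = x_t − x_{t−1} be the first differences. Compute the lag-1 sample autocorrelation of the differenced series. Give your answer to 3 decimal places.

First differences Δx: 0, -12, 10, 2, -8, 5, 3, -11, 10, 0
Mean of differences = -0.1000
Numerator Σ(Δx_t−Δx̄)(Δx_{t+1}−Δx̄) = -284.1100
Denominator Σ(Δx_t−Δx̄)² = 566.9000
r_1(Δx) = -284.1100 / 566.9000 = -0.501

-0.501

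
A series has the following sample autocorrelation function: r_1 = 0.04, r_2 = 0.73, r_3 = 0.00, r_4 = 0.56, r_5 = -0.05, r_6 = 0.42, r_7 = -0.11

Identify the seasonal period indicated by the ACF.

2

The largest autocorrelation is r_2 = 0.73, with weaker echoes at lags 4 (0.56) and 6 (0.42); the remaining lags stay at or below 0.04.
The dominant spike at lag 2 indicates a seasonal period of 2.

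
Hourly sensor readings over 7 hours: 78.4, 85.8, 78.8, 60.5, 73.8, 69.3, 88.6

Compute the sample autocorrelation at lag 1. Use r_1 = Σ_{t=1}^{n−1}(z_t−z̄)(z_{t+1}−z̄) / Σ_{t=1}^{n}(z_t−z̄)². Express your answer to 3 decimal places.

-0.041

Mean z̄ = (78.4 + 85.8 + 78.8 + 60.5 + 73.8 + 69.3 + 88.6)/7 = 76.4571
Deviations from mean: 1.9429, 9.3429, 2.3429, -15.9571, -2.6571, -7.1571, 12.1429
Σ(z_t−z̄)(z_{t+1}−z̄) = (18.1518) + (21.8890) + (-37.3853) + (42.4004) + (19.0176) + (-86.9082) = -22.8347
Denominator Σ(z_t−z̄)² = 556.9171
r_1 = -22.8347 / 556.9171 = -0.041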